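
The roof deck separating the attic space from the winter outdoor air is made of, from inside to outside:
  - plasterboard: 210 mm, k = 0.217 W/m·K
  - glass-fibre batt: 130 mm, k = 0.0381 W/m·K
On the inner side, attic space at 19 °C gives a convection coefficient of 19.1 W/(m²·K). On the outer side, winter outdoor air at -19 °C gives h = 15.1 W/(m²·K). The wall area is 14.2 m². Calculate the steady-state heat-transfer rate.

Using the resistance-network approach (series):
R_inner film = 1/(h_i·A) = 1/(19.1×14.2) = 0.003687 K/W
R_plasterboard = L/(kA) = 0.21/(0.217×14.2) = 0.06815 K/W
R_glass-fibre batt = L/(kA) = 0.13/(0.0381×14.2) = 0.2403 K/W
R_outer film = 1/(h_o·A) = 1/(15.1×14.2) = 0.004664 K/W
R_total = 0.3168 K/W
Q = ΔT / R_total = 38 / 0.3168

Q ≈ 120 W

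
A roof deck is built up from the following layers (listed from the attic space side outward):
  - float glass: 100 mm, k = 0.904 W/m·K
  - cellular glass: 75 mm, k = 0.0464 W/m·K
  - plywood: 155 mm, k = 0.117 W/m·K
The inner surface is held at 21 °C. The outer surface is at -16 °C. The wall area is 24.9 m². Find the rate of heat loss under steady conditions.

Treating each layer as a thermal resistance in series:
R_float glass = L/(kA) = 0.1/(0.904×24.9) = 0.004443 K/W
R_cellular glass = L/(kA) = 0.075/(0.0464×24.9) = 0.06491 K/W
R_plywood = L/(kA) = 0.155/(0.117×24.9) = 0.0532 K/W
R_total = 0.1226 K/W
Q = ΔT / R_total = 37 / 0.1226

Q ≈ 302 W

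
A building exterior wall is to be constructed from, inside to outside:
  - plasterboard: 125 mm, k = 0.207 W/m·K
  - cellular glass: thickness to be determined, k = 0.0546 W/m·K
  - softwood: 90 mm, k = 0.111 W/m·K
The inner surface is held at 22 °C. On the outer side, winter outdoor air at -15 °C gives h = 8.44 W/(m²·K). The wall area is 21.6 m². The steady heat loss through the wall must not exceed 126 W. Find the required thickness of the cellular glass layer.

L ≈ 263 mm

Series thermal resistances:
R_plasterboard = L/(kA) = 0.125/(0.207×21.6) = 0.02796 K/W
R_softwood = L/(kA) = 0.09/(0.111×21.6) = 0.03754 K/W
R_outer film = 1/(h_o·A) = 1/(8.44×21.6) = 0.005485 K/W
Sum of the known resistances R_other = 0.07098 K/W
Required total resistance R_tot = ΔT/Q_allow = 37/126 = 0.2937 K/W
R_cellular glass = R_tot − R_other = 0.2227 K/W
L = R·k·A = 0.2227×0.0546×21.6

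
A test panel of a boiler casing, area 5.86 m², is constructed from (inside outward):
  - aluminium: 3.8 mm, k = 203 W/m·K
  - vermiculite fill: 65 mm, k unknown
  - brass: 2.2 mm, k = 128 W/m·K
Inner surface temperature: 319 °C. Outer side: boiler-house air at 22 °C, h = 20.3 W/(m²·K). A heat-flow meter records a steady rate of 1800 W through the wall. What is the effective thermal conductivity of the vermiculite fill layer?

Model the wall as resistances in series:
R_aluminium = L/(kA) = 0.0038/(203×5.86) = 3.194×10^-6 K/W
R_brass = L/(kA) = 0.0022/(128×5.86) = 2.933×10^-6 K/W
R_outer film = 1/(h_o·A) = 1/(20.3×5.86) = 0.008406 K/W
Sum of known resistances R_other = 0.008412 K/W
Total R = ΔT/Q = 297/1800 = 0.165 K/W
R_vermiculite fill = R_total − R_other = 0.1566 K/W
k = L/(R·A) = 0.065/(0.1566×5.86)

k ≈ 0.0708 W/(m·K)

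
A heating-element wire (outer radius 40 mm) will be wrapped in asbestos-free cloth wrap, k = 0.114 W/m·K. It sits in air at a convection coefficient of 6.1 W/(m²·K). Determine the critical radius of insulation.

r_cr ≈ 18.7 mm

For a cylinder r_cr = k/h = 0.114/6.1
r_cr = 18.7 mm; since the bare radius (40 mm) is above r_cr, any added insulation will reduce heat loss.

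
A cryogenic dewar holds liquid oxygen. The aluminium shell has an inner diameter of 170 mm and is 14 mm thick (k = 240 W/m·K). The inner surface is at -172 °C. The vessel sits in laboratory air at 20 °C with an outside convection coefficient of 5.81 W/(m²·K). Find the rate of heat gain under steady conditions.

For a spherical shell R = (1/r₁ − 1/r₂)/(4πk); film R = 1/(h·4πr²). In series:
R_aluminium shell = (1/0.085 − 1/0.099)/(4π×240) = 5.516×10^-4 K/W
R_outer film = 1/(h·4πr_o²) = 1/(5.81×4π×0.099²) = 1.397 K/W
R_total = 1.398 K/W
Q = ΔT/R_total = 192/1.398

Q ≈ 137 W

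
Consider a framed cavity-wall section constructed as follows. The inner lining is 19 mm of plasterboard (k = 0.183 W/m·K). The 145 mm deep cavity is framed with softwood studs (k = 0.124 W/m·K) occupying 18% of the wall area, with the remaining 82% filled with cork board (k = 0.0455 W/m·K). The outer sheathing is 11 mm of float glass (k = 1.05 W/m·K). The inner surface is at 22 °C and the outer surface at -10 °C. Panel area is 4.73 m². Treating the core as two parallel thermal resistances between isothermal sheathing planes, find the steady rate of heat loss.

Q ≈ 59.5 W

Sheathing layers in series; stud and cavity paths in parallel between them.
R_inner = 0.019/(0.183×4.73) = 0.02195 K/W
R_stud  = 0.145/(0.124×0.18×4.73) = 1.373 K/W
R_cav   = 0.145/(0.0455×0.82×4.73) = 0.8216 K/W
1/R_core = 1/R_stud + 1/R_cav → R_core = 0.5141 K/W
R_outer = 0.011/(1.05×4.73) = 0.002215 K/W
R_total = 0.5383 K/W
Q = ΔT/R_total = 32/0.5383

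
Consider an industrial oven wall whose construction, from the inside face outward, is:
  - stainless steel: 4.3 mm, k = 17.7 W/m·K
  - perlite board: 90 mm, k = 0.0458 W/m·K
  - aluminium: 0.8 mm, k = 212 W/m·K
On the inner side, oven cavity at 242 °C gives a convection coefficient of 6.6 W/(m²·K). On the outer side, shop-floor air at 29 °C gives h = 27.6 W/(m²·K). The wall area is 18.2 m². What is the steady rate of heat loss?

Series thermal resistances:
R_inner film = 1/(h_i·A) = 1/(6.6×18.2) = 0.008325 K/W
R_stainless steel = L/(kA) = 0.0043/(17.7×18.2) = 1.335×10^-5 K/W
R_perlite board = L/(kA) = 0.09/(0.0458×18.2) = 0.108 K/W
R_aluminium = L/(kA) = 0.0008/(212×18.2) = 2.073×10^-7 K/W
R_outer film = 1/(h_o·A) = 1/(27.6×18.2) = 0.001991 K/W
R_total = 0.1183 K/W
Q = ΔT / R_total = 213 / 0.1183

Q ≈ 1800 W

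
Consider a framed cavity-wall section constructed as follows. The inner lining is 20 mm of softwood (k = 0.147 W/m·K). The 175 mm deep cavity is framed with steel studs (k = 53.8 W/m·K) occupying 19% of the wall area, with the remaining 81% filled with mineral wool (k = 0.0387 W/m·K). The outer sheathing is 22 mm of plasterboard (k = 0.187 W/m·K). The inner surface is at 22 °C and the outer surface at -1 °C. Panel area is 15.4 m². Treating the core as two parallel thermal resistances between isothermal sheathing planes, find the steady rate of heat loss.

Sheathing layers in series; stud and cavity paths in parallel between them.
R_inner = 0.02/(0.147×15.4) = 0.008835 K/W
R_stud  = 0.175/(53.8×0.19×15.4) = 0.001112 K/W
R_cav   = 0.175/(0.0387×0.81×15.4) = 0.3625 K/W
1/R_core = 1/R_stud + 1/R_cav → R_core = 0.001108 K/W
R_outer = 0.022/(0.187×15.4) = 0.007639 K/W
R_total = 0.01758 K/W
Q = ΔT/R_total = 23/0.01758

Q ≈ 1310 W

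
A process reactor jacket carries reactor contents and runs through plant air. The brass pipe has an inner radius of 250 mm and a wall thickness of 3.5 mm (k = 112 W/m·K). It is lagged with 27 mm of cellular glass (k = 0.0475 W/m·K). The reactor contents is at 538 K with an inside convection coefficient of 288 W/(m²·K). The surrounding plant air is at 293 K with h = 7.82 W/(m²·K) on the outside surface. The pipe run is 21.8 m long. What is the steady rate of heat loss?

Q ≈ 12900 W

Radial resistances (cylindrical: R_cond = ln(r_o/r_i)/(2πkL), R_conv = 1/(h·2πrL)):
R_inner film = 1/(h_i·2πr₁L) = 1/(288×2π×0.25×21.8) = 1.014×10^-4 K/W
R_brass pipe wall = ln(253.5/250)/(2π×112×21.8) = 9.063×10^-7 K/W
R_cellular glass = ln(280.5/253.5)/(2π×0.0475×21.8) = 0.01556 K/W
R_outer film = 1/(h_o·2πr_oL) = 1/(7.82×2π×0.2805×21.8) = 0.003328 K/W
R_total = 0.01899 K/W
Q = ΔT/R_total = 245/0.01899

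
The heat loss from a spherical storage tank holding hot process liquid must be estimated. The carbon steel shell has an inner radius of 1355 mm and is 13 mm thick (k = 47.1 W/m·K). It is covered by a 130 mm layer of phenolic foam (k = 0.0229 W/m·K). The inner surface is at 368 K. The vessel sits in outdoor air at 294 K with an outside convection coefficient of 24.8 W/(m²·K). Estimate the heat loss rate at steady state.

Spherical conduction: R = (1/r_in − 1/r_out)/(4πk) per layer; series-sum.
R_carbon steel shell = (1/1.355 − 1/1.368)/(4π×47.1) = 1.185×10^-5 K/W
R_phenolic foam = (1/1.368 − 1/1.498)/(4π×0.0229) = 0.2204 K/W
R_outer film = 1/(h·4πr_o²) = 1/(24.8×4π×1.498²) = 0.00143 K/W
R_total = 0.2219 K/W
Q = ΔT/R_total = 74/0.2219

Q ≈ 334 W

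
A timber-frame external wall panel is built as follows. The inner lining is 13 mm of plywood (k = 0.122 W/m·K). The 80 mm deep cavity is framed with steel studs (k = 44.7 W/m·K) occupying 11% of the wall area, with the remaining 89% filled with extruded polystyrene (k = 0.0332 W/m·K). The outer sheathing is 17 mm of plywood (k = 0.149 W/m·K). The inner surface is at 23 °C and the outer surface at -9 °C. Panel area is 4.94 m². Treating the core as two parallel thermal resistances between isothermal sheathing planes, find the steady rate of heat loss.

Sheathing layers in series; stud and cavity paths in parallel between them.
R_inner = 0.013/(0.122×4.94) = 0.02157 K/W
R_stud  = 0.08/(44.7×0.11×4.94) = 0.003294 K/W
R_cav   = 0.08/(0.0332×0.89×4.94) = 0.5481 K/W
1/R_core = 1/R_stud + 1/R_cav → R_core = 0.003274 K/W
R_outer = 0.017/(0.149×4.94) = 0.0231 K/W
R_total = 0.04794 K/W
Q = ΔT/R_total = 32/0.04794

Q ≈ 667 W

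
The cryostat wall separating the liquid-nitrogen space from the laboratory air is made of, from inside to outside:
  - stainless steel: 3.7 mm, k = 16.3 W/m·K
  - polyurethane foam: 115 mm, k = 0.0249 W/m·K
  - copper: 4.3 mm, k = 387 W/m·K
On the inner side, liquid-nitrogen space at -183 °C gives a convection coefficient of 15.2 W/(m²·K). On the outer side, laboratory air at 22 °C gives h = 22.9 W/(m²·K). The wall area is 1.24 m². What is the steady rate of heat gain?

Q ≈ 53.8 W

Model the wall as resistances in series:
R_inner film = 1/(h_i·A) = 1/(15.2×1.24) = 0.05306 K/W
R_stainless steel = L/(kA) = 0.0037/(16.3×1.24) = 1.831×10^-4 K/W
R_polyurethane foam = L/(kA) = 0.115/(0.0249×1.24) = 3.725 K/W
R_copper = L/(kA) = 0.0043/(387×1.24) = 8.961×10^-6 K/W
R_outer film = 1/(h_o·A) = 1/(22.9×1.24) = 0.03522 K/W
R_total = 3.813 K/W
Q = ΔT / R_total = 205 / 3.813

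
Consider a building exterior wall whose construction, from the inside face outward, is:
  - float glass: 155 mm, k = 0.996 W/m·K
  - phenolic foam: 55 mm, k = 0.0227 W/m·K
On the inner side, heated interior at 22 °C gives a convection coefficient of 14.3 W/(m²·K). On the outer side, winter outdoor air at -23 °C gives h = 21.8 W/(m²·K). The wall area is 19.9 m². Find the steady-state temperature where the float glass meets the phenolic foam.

T ≈ 18.2 °C

Series thermal resistances:
R_inner film = 1/(h_i·A) = 1/(14.3×19.9) = 0.003514 K/W
R_float glass = L/(kA) = 0.155/(0.996×19.9) = 0.00782 K/W
R_phenolic foam = L/(kA) = 0.055/(0.0227×19.9) = 0.1218 K/W
R_outer film = 1/(h_o·A) = 1/(21.8×19.9) = 0.002305 K/W
R_total = 0.1354 K/W;  Q = ΔT/R_total = 45/0.1354 = 332.4 W
T_interface = T_inner − Q·ΣR(inner→interface) = 22 − 332×0.01133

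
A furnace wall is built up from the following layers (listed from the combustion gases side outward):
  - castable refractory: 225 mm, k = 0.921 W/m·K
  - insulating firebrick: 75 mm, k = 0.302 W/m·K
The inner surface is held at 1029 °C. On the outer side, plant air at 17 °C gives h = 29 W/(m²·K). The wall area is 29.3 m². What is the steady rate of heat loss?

Q ≈ 56300 W

Series thermal resistances:
R_castable refractory = L/(kA) = 0.225/(0.921×29.3) = 0.008338 K/W
R_insulating firebrick = L/(kA) = 0.075/(0.302×29.3) = 0.008476 K/W
R_outer film = 1/(h_o·A) = 1/(29×29.3) = 0.001177 K/W
R_total = 0.01799 K/W
Q = ΔT / R_total = 1012 / 0.01799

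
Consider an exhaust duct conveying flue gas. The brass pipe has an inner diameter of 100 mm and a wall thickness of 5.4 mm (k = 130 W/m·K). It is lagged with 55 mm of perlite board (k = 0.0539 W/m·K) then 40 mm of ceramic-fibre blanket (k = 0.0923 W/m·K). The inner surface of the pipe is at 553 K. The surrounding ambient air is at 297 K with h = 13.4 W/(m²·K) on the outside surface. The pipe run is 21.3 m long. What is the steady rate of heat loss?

Radial resistances (cylindrical: R_cond = ln(r_o/r_i)/(2πkL), R_conv = 1/(h·2πrL)):
R_brass pipe wall = ln(55.4/50)/(2π×130×21.3) = 5.895×10^-6 K/W
R_perlite board = ln(110.4/55.4)/(2π×0.0539×21.3) = 0.09559 K/W
R_ceramic-fibre blanket = ln(150.4/110.4)/(2π×0.0923×21.3) = 0.02503 K/W
R_outer film = 1/(h_o·2πr_oL) = 1/(13.4×2π×0.1504×21.3) = 0.003708 K/W
R_total = 0.1243 K/W
Q = ΔT/R_total = 256/0.1243

Q ≈ 2060 W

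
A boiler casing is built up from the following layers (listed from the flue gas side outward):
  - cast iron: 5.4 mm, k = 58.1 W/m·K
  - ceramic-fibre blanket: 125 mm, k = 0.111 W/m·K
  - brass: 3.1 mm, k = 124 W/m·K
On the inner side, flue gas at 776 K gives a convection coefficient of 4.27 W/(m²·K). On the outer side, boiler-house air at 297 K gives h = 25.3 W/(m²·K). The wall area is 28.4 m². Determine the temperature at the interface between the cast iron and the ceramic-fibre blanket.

Model the wall as resistances in series:
R_inner film = 1/(h_i·A) = 1/(4.27×28.4) = 0.008246 K/W
R_cast iron = L/(kA) = 0.0054/(58.1×28.4) = 3.273×10^-6 K/W
R_ceramic-fibre blanket = L/(kA) = 0.125/(0.111×28.4) = 0.03965 K/W
R_brass = L/(kA) = 0.0031/(124×28.4) = 8.803×10^-7 K/W
R_outer film = 1/(h_o·A) = 1/(25.3×28.4) = 0.001392 K/W
R_total = 0.04929 K/W;  Q = ΔT/R_total = 479/0.04929 = 9717 W
T_interface = T_inner − Q·ΣR(inner→interface) = 776 − 9720×0.008249

T ≈ 696 K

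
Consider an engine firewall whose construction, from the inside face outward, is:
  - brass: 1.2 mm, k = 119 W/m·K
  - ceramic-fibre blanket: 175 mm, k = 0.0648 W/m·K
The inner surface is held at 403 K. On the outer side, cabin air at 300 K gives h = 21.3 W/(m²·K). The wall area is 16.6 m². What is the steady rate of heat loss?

Q ≈ 622 W

Thermal resistances in series:
R_brass = L/(kA) = 0.0012/(119×16.6) = 6.075×10^-7 K/W
R_ceramic-fibre blanket = L/(kA) = 0.175/(0.0648×16.6) = 0.1627 K/W
R_outer film = 1/(h_o·A) = 1/(21.3×16.6) = 0.002828 K/W
R_total = 0.1655 K/W
Q = ΔT / R_total = 103 / 0.1655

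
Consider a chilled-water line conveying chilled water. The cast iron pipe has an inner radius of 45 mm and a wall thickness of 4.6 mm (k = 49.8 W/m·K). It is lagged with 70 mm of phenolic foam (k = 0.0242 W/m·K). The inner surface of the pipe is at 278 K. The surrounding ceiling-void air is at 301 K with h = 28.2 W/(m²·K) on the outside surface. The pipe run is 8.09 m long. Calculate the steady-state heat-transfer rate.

Q ≈ 31.9 W

Per-layer cylindrical resistances, series-summed:
R_cast iron pipe wall = ln(49.6/45)/(2π×49.8×8.09) = 3.845×10^-5 K/W
R_phenolic foam = ln(119.6/49.6)/(2π×0.0242×8.09) = 0.7155 K/W
R_outer film = 1/(h_o·2πr_oL) = 1/(28.2×2π×0.1196×8.09) = 0.005833 K/W
R_total = 0.7214 K/W
Q = ΔT/R_total = 23/0.7214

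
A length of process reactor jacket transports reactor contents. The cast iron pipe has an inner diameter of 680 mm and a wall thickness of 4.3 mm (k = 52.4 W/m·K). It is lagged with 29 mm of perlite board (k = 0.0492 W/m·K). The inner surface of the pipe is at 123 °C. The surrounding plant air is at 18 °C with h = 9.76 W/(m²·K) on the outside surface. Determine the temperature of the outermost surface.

T ≈ 33 °C

For a radial system each layer contributes R = ln(r_out/r_in)/(2πkL); films add R = 1/(hA).
R_cast iron pipe wall = ln(344.3/340)/(2π×52.4×1) = 3.817×10^-5 K/W
R_perlite board = ln(373.3/344.3)/(2π×0.0492×1) = 0.2616 K/W
R_outer film = 1/(h_o·2πr_oL) = 1/(9.76×2π×0.3733×1) = 0.04368 K/W
R_total = 0.3053 K/W
Q = ΔT/R_total = 105/0.3053
Q = 344 W/m
T_interface = T_inner − Q·ΣR(inner→interface) = 123 − 344×0.2616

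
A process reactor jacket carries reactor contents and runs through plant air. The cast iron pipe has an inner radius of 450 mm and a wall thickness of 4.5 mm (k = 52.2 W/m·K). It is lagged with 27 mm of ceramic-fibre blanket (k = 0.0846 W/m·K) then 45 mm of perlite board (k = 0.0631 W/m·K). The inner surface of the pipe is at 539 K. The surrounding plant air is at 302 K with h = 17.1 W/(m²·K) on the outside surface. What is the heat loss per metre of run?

q′ ≈ 674 W/m

Radial resistances (cylindrical: R_cond = ln(r_o/r_i)/(2πkL), R_conv = 1/(h·2πrL)):
R_cast iron pipe wall = ln(454.5/450)/(2π×52.2×1) = 3.034×10^-5 K/W
R_ceramic-fibre blanket = ln(481.5/454.5)/(2π×0.0846×1) = 0.1086 K/W
R_perlite board = ln(526.5/481.5)/(2π×0.0631×1) = 0.2254 K/W
R_outer film = 1/(h_o·2πr_oL) = 1/(17.1×2π×0.5265×1) = 0.01768 K/W
R_total = 0.3516 K/W
Q = ΔT/R_total = 237/0.3516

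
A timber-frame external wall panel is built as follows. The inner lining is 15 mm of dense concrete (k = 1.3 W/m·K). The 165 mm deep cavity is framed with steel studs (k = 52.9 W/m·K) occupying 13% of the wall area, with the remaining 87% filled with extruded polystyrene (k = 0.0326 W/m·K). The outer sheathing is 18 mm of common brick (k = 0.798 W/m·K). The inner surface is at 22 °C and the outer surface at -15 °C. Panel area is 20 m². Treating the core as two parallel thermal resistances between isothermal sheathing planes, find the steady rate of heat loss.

Q ≈ 12800 W

Sheathing layers in series; stud and cavity paths in parallel between them.
R_inner = 0.015/(1.3×20) = 5.769×10^-4 K/W
R_stud  = 0.165/(52.9×0.13×20) = 0.0012 K/W
R_cav   = 0.165/(0.0326×0.87×20) = 0.2909 K/W
1/R_core = 1/R_stud + 1/R_cav → R_core = 0.001195 K/W
R_outer = 0.018/(0.798×20) = 0.001128 K/W
R_total = 0.002899 K/W
Q = ΔT/R_total = 37/0.002899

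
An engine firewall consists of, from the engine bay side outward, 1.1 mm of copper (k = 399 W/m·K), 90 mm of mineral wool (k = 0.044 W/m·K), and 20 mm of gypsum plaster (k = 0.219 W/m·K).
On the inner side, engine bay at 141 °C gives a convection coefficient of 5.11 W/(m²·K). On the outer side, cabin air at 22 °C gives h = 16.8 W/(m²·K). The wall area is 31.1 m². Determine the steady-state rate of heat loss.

Q ≈ 1550 W

Using the resistance-network approach (series):
R_inner film = 1/(h_i·A) = 1/(5.11×31.1) = 0.006292 K/W
R_copper = L/(kA) = 0.0011/(399×31.1) = 8.865×10^-8 K/W
R_mineral wool = L/(kA) = 0.09/(0.044×31.1) = 0.06577 K/W
R_gypsum plaster = L/(kA) = 0.02/(0.219×31.1) = 0.002936 K/W
R_outer film = 1/(h_o·A) = 1/(16.8×31.1) = 0.001914 K/W
R_total = 0.07691 K/W
Q = ΔT / R_total = 119 / 0.07691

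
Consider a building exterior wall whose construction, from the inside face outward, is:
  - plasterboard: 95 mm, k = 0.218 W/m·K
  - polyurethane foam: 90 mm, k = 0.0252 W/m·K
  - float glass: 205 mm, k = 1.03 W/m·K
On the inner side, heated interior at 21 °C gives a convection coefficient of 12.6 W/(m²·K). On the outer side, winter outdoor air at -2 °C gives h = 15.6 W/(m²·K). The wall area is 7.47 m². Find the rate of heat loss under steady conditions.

Thermal resistances in series:
R_inner film = 1/(h_i·A) = 1/(12.6×7.47) = 0.01062 K/W
R_plasterboard = L/(kA) = 0.095/(0.218×7.47) = 0.05834 K/W
R_polyurethane foam = L/(kA) = 0.09/(0.0252×7.47) = 0.4781 K/W
R_float glass = L/(kA) = 0.205/(1.03×7.47) = 0.02664 K/W
R_outer film = 1/(h_o·A) = 1/(15.6×7.47) = 0.008581 K/W
R_total = 0.5823 K/W
Q = ΔT / R_total = 23 / 0.5823

Q ≈ 39.5 W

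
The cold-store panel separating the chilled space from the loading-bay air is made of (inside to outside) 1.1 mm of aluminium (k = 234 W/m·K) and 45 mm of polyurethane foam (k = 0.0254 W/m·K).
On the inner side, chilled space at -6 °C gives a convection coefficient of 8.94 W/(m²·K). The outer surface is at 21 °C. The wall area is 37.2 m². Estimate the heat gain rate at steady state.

Q ≈ 533 W

Treating each layer as a thermal resistance in series:
R_inner film = 1/(h_i·A) = 1/(8.94×37.2) = 0.003007 K/W
R_aluminium = L/(kA) = 0.0011/(234×37.2) = 1.264×10^-7 K/W
R_polyurethane foam = L/(kA) = 0.045/(0.0254×37.2) = 0.04763 K/W
R_total = 0.05063 K/W
Q = ΔT / R_total = 27 / 0.05063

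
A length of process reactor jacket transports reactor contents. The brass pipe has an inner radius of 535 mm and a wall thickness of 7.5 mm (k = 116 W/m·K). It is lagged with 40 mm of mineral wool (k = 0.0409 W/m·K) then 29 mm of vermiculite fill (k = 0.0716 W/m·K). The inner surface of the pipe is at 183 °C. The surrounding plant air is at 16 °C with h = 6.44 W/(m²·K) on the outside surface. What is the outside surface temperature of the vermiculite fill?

Radial resistances (cylindrical: R_cond = ln(r_o/r_i)/(2πkL), R_conv = 1/(h·2πrL)):
R_brass pipe wall = ln(542.5/535)/(2π×116×1) = 1.91×10^-5 K/W
R_mineral wool = ln(582.5/542.5)/(2π×0.0409×1) = 0.2768 K/W
R_vermiculite fill = ln(611.5/582.5)/(2π×0.0716×1) = 0.108 K/W
R_outer film = 1/(h_o·2πr_oL) = 1/(6.44×2π×0.6115×1) = 0.04041 K/W
R_total = 0.4253 K/W
Q = ΔT/R_total = 167/0.4253
Q = 393 W/m
T_interface = T_inner − Q·ΣR(inner→interface) = 183 − 393×0.3848

T ≈ 31.9 °C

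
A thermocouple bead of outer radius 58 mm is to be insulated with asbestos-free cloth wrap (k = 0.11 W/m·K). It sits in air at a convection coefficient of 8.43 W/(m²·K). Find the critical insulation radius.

For a sphere r_cr = 2k/h = 2×0.11/8.43
r_cr = 26.1 mm; since the bare radius (58 mm) is above r_cr, any added insulation will reduce heat loss.

r_cr ≈ 26.1 mm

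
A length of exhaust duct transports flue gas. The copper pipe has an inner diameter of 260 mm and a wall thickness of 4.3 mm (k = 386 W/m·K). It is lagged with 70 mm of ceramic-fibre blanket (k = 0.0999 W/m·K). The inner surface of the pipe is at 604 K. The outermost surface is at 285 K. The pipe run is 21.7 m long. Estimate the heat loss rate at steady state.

Q ≈ 10400 W

Treating each annulus and film as a series resistance:
R_copper pipe wall = ln(134.3/130)/(2π×386×21.7) = 6.183×10^-7 K/W
R_ceramic-fibre blanket = ln(204.3/134.3)/(2π×0.0999×21.7) = 0.0308 K/W
R_total = 0.0308 K/W
Q = ΔT/R_total = 319/0.0308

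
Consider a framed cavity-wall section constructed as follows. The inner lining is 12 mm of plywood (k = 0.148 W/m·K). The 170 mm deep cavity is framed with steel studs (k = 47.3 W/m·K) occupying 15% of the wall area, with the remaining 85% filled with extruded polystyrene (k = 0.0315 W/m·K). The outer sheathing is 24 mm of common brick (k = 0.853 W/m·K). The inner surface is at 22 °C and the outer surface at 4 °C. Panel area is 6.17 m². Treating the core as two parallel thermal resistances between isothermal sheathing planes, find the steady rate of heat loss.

Q ≈ 834 W

Sheathing layers in series; stud and cavity paths in parallel between them.
R_inner = 0.012/(0.148×6.17) = 0.01314 K/W
R_stud  = 0.17/(47.3×0.15×6.17) = 0.003883 K/W
R_cav   = 0.17/(0.0315×0.85×6.17) = 1.029 K/W
1/R_core = 1/R_stud + 1/R_cav → R_core = 0.003869 K/W
R_outer = 0.024/(0.853×6.17) = 0.00456 K/W
R_total = 0.02157 K/W
Q = ΔT/R_total = 18/0.02157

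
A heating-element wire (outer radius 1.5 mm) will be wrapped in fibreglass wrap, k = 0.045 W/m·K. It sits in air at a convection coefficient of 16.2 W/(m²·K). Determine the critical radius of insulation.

For a cylinder r_cr = k/h = 0.045/16.2
r_cr = 2.78 mm; since the bare radius (1.5 mm) is below r_cr, adding a thin layer of insulation will *increase* heat loss.

r_cr ≈ 2.78 mm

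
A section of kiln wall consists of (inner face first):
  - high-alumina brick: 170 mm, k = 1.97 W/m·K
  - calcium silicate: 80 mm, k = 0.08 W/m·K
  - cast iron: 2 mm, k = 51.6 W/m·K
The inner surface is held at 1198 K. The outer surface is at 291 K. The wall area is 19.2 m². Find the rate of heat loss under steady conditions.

Treating each layer as a thermal resistance in series:
R_high-alumina brick = L/(kA) = 0.17/(1.97×19.2) = 0.004495 K/W
R_calcium silicate = L/(kA) = 0.08/(0.08×19.2) = 0.05208 K/W
R_cast iron = L/(kA) = 0.002/(51.6×19.2) = 2.019×10^-6 K/W
R_total = 0.05658 K/W
Q = ΔT / R_total = 907 / 0.05658

Q ≈ 16000 W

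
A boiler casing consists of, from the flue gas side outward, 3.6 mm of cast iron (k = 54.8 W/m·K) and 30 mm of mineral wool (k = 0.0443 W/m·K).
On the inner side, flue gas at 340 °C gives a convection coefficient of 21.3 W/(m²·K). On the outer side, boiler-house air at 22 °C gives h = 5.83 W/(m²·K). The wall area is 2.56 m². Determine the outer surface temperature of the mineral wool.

Series thermal resistances:
R_inner film = 1/(h_i·A) = 1/(21.3×2.56) = 0.01834 K/W
R_cast iron = L/(kA) = 0.0036/(54.8×2.56) = 2.566×10^-5 K/W
R_mineral wool = L/(kA) = 0.03/(0.0443×2.56) = 0.2645 K/W
R_outer film = 1/(h_o·A) = 1/(5.83×2.56) = 0.067 K/W
R_total = 0.3499 K/W;  Q = ΔT/R_total = 318/0.3499 = 908.8 W
T_interface = T_inner − Q·ΣR(inner→interface) = 340 − 909×0.2829

T ≈ 82.9 °C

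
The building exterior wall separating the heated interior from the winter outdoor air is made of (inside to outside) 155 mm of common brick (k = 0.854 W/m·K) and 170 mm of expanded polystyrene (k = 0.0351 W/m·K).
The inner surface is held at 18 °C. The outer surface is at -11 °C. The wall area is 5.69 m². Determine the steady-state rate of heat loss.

Using the resistance-network approach (series):
R_common brick = L/(kA) = 0.155/(0.854×5.69) = 0.0319 K/W
R_expanded polystyrene = L/(kA) = 0.17/(0.0351×5.69) = 0.8512 K/W
R_total = 0.8831 K/W
Q = ΔT / R_total = 29 / 0.8831

Q ≈ 32.8 W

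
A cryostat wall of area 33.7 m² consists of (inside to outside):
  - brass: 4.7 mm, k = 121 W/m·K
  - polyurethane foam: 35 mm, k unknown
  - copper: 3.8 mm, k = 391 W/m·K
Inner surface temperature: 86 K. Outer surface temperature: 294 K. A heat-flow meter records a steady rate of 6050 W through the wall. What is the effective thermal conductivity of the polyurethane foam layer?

k ≈ 0.0302 W/(m·K)

Treating each layer as a thermal resistance in series:
R_brass = L/(kA) = 0.0047/(121×33.7) = 1.153×10^-6 K/W
R_copper = L/(kA) = 0.0038/(391×33.7) = 2.884×10^-7 K/W
Sum of known resistances R_other = 1.441×10^-6 K/W
Total R = ΔT/Q = 208/6050 = 0.03438 K/W
R_polyurethane foam = R_total − R_other = 0.03438 K/W
k = L/(R·A) = 0.035/(0.03438×33.7)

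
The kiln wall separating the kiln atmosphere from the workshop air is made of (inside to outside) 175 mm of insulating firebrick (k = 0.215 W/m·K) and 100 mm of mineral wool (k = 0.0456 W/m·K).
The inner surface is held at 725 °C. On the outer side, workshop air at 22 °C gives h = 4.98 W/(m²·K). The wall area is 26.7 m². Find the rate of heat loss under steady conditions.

Series thermal resistances:
R_insulating firebrick = L/(kA) = 0.175/(0.215×26.7) = 0.03049 K/W
R_mineral wool = L/(kA) = 0.1/(0.0456×26.7) = 0.08213 K/W
R_outer film = 1/(h_o·A) = 1/(4.98×26.7) = 0.007521 K/W
R_total = 0.1201 K/W
Q = ΔT / R_total = 703 / 0.1201

Q ≈ 5850 W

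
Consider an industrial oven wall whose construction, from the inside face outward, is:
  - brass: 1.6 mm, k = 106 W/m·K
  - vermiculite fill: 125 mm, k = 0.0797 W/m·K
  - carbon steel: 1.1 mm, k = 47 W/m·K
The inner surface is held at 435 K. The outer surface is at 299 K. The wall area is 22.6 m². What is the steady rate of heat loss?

Treating each layer as a thermal resistance in series:
R_brass = L/(kA) = 0.0016/(106×22.6) = 6.679×10^-7 K/W
R_vermiculite fill = L/(kA) = 0.125/(0.0797×22.6) = 0.0694 K/W
R_carbon steel = L/(kA) = 0.0011/(47×22.6) = 1.036×10^-6 K/W
R_total = 0.0694 K/W
Q = ΔT / R_total = 136 / 0.0694

Q ≈ 1960 W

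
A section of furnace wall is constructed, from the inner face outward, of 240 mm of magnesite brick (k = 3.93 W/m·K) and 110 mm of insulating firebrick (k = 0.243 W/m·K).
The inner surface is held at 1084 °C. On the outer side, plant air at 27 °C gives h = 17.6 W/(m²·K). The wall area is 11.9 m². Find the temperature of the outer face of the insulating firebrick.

T ≈ 132 °C

Series thermal resistances:
R_magnesite brick = L/(kA) = 0.24/(3.93×11.9) = 0.005132 K/W
R_insulating firebrick = L/(kA) = 0.11/(0.243×11.9) = 0.03804 K/W
R_outer film = 1/(h_o·A) = 1/(17.6×11.9) = 0.004775 K/W
R_total = 0.04795 K/W;  Q = ΔT/R_total = 1057/0.04795 = 22050 W
T_interface = T_inner − Q·ΣR(inner→interface) = 1084 − 22000×0.04317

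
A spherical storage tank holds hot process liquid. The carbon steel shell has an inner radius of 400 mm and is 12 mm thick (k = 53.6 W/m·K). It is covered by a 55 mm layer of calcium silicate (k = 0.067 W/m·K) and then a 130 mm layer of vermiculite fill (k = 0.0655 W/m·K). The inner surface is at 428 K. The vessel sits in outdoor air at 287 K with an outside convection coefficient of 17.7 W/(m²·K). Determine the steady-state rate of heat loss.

For a spherical shell R = (1/r₁ − 1/r₂)/(4πk); film R = 1/(h·4πr²). In series:
R_carbon steel shell = (1/0.4 − 1/0.412)/(4π×53.6) = 1.081×10^-4 K/W
R_calcium silicate = (1/0.412 − 1/0.467)/(4π×0.067) = 0.3395 K/W
R_vermiculite fill = (1/0.467 − 1/0.597)/(4π×0.0655) = 0.5665 K/W
R_outer film = 1/(h·4πr_o²) = 1/(17.7×4π×0.597²) = 0.01261 K/W
R_total = 0.9187 K/W
Q = ΔT/R_total = 141/0.9187

Q ≈ 153 W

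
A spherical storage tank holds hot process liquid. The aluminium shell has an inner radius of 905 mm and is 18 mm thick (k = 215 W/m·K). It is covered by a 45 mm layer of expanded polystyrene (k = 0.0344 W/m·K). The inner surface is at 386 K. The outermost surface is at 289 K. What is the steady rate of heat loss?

Each spherical layer contributes R = (1/r_i − 1/r_o)/(4πk):
R_aluminium shell = (1/0.905 − 1/0.923)/(4π×215) = 7.976×10^-6 K/W
R_expanded polystyrene = (1/0.923 − 1/0.968)/(4π×0.0344) = 0.1165 K/W
R_total = 0.1165 K/W
Q = ΔT/R_total = 97/0.1165

Q ≈ 832 W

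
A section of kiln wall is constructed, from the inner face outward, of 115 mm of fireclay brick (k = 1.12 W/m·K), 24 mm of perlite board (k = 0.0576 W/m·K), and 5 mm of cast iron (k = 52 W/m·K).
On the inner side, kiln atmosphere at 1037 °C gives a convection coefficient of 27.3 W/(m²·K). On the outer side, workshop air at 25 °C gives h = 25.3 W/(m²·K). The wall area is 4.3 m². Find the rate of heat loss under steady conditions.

Q ≈ 7310 W

Series thermal resistances:
R_inner film = 1/(h_i·A) = 1/(27.3×4.3) = 0.008519 K/W
R_fireclay brick = L/(kA) = 0.115/(1.12×4.3) = 0.02388 K/W
R_perlite board = L/(kA) = 0.024/(0.0576×4.3) = 0.0969 K/W
R_cast iron = L/(kA) = 0.005/(52×4.3) = 2.236×10^-5 K/W
R_outer film = 1/(h_o·A) = 1/(25.3×4.3) = 0.009192 K/W
R_total = 0.1385 K/W
Q = ΔT / R_total = 1012 / 0.1385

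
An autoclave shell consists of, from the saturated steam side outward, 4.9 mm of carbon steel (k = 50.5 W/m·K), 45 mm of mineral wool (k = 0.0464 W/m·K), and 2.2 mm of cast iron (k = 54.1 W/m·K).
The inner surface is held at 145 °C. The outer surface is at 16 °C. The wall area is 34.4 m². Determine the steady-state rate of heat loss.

Model the wall as resistances in series:
R_carbon steel = L/(kA) = 0.0049/(50.5×34.4) = 2.821×10^-6 K/W
R_mineral wool = L/(kA) = 0.045/(0.0464×34.4) = 0.02819 K/W
R_cast iron = L/(kA) = 0.0022/(54.1×34.4) = 1.182×10^-6 K/W
R_total = 0.0282 K/W
Q = ΔT / R_total = 129 / 0.0282

Q ≈ 4580 W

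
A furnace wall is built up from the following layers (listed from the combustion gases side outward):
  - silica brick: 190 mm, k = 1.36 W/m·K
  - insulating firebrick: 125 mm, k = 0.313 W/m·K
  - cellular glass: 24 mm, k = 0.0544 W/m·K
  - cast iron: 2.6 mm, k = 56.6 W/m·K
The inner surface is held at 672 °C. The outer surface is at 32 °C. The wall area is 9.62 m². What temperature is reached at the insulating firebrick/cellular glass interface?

T ≈ 320 °C

Treating each layer as a thermal resistance in series:
R_silica brick = L/(kA) = 0.19/(1.36×9.62) = 0.01452 K/W
R_insulating firebrick = L/(kA) = 0.125/(0.313×9.62) = 0.04151 K/W
R_cellular glass = L/(kA) = 0.024/(0.0544×9.62) = 0.04586 K/W
R_cast iron = L/(kA) = 0.0026/(56.6×9.62) = 4.775×10^-6 K/W
R_total = 0.1019 K/W;  Q = ΔT/R_total = 640/0.1019 = 6281 W
T_interface = T_inner − Q·ΣR(inner→interface) = 672 − 6280×0.05604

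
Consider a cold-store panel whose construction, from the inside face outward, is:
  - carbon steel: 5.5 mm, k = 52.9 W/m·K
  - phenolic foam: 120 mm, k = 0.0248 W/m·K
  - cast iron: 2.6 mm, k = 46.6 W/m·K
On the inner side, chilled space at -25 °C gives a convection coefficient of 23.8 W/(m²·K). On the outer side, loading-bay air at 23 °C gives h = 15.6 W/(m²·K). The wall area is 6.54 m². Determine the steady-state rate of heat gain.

Model the wall as resistances in series:
R_inner film = 1/(h_i·A) = 1/(23.8×6.54) = 0.006425 K/W
R_carbon steel = L/(kA) = 0.0055/(52.9×6.54) = 1.59×10^-5 K/W
R_phenolic foam = L/(kA) = 0.12/(0.0248×6.54) = 0.7399 K/W
R_cast iron = L/(kA) = 0.0026/(46.6×6.54) = 8.531×10^-6 K/W
R_outer film = 1/(h_o·A) = 1/(15.6×6.54) = 0.009802 K/W
R_total = 0.7561 K/W
Q = ΔT / R_total = 48 / 0.7561

Q ≈ 63.5 W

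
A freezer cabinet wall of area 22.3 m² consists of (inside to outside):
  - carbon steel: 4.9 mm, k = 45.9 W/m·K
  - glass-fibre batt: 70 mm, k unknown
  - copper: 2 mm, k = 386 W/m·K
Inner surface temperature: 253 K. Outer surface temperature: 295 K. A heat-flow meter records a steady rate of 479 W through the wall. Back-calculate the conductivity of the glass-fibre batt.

Series thermal resistances:
R_carbon steel = L/(kA) = 0.0049/(45.9×22.3) = 4.787×10^-6 K/W
R_copper = L/(kA) = 0.002/(386×22.3) = 2.323×10^-7 K/W
Sum of known resistances R_other = 5.02×10^-6 K/W
Total R = ΔT/Q = 42/479 = 0.08768 K/W
R_glass-fibre batt = R_total − R_other = 0.08768 K/W
k = L/(R·A) = 0.07/(0.08768×22.3)

k ≈ 0.0358 W/(m·K)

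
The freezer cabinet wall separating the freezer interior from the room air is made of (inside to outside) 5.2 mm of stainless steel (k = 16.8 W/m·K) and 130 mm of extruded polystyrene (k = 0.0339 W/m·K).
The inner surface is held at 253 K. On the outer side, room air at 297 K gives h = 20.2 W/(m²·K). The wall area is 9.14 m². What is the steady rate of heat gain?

Q ≈ 104 W

Series thermal resistances:
R_stainless steel = L/(kA) = 0.0052/(16.8×9.14) = 3.386×10^-5 K/W
R_extruded polystyrene = L/(kA) = 0.13/(0.0339×9.14) = 0.4196 K/W
R_outer film = 1/(h_o·A) = 1/(20.2×9.14) = 0.005416 K/W
R_total = 0.425 K/W
Q = ΔT / R_total = 44 / 0.425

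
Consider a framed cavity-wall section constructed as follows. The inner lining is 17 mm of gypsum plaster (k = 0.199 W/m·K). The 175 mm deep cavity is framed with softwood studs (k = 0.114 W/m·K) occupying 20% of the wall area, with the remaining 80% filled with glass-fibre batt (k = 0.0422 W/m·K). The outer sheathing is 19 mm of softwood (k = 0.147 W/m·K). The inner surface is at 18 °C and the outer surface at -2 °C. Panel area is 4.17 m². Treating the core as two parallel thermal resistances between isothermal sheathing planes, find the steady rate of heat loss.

Sheathing layers in series; stud and cavity paths in parallel between them.
R_inner = 0.017/(0.199×4.17) = 0.02049 K/W
R_stud  = 0.175/(0.114×0.2×4.17) = 1.841 K/W
R_cav   = 0.175/(0.0422×0.8×4.17) = 1.243 K/W
1/R_core = 1/R_stud + 1/R_cav → R_core = 0.742 K/W
R_outer = 0.019/(0.147×4.17) = 0.031 K/W
R_total = 0.7935 K/W
Q = ΔT/R_total = 20/0.7935

Q ≈ 25.2 W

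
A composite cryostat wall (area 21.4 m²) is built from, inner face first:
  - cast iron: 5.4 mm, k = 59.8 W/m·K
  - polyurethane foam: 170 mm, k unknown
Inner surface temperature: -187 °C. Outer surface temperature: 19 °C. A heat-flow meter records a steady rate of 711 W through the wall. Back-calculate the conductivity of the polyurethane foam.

Thermal resistances in series:
R_cast iron = L/(kA) = 0.0054/(59.8×21.4) = 4.22×10^-6 K/W
Sum of known resistances R_other = 4.22×10^-6 K/W
Total R = ΔT/Q = 206/711 = 0.2897 K/W
R_polyurethane foam = R_total − R_other = 0.2897 K/W
k = L/(R·A) = 0.17/(0.2897×21.4)

k ≈ 0.0274 W/(m·K)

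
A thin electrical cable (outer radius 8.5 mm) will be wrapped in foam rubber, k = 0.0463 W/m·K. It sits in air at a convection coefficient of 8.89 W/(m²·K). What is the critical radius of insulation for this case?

r_cr ≈ 5.21 mm

For a cylinder r_cr = k/h = 0.0463/8.89
r_cr = 5.21 mm; since the bare radius (8.5 mm) is above r_cr, any added insulation will reduce heat loss.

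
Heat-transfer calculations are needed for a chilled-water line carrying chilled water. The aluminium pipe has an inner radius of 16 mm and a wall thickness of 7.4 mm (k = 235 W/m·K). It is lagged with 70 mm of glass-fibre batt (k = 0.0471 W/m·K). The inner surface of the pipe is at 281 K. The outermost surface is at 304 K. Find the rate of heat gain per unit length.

Treating each annulus and film as a series resistance:
R_aluminium pipe wall = ln(23.4/16)/(2π×235×1) = 2.575×10^-4 K/W
R_glass-fibre batt = ln(93.4/23.4)/(2π×0.0471×1) = 4.677 K/W
R_total = 4.677 K/W
Q = ΔT/R_total = 23/4.677

q′ ≈ 4.92 W/m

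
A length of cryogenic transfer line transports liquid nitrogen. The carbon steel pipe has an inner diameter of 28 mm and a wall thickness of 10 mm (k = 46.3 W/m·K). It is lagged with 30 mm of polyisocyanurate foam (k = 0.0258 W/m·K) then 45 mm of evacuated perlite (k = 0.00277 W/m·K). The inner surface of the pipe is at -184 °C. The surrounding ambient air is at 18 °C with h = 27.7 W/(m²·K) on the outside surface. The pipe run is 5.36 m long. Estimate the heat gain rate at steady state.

Q ≈ 27.1 W

Per-layer cylindrical resistances, series-summed:
R_carbon steel pipe wall = ln(24/14)/(2π×46.3×5.36) = 3.457×10^-4 K/W
R_polyisocyanurate foam = ln(54/24)/(2π×0.0258×5.36) = 0.9333 K/W
R_evacuated perlite = ln(99/54)/(2π×0.00277×5.36) = 6.497 K/W
R_outer film = 1/(h_o·2πr_oL) = 1/(27.7×2π×0.099×5.36) = 0.01083 K/W
R_total = 7.442 K/W
Q = ΔT/R_total = 202/7.442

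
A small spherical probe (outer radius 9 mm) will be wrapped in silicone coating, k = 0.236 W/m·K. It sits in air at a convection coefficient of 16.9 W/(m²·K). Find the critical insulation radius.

For a sphere r_cr = 2k/h = 2×0.236/16.9
r_cr = 27.9 mm; since the bare radius (9 mm) is below r_cr, adding a thin layer of insulation will *increase* heat loss.

r_cr ≈ 27.9 mm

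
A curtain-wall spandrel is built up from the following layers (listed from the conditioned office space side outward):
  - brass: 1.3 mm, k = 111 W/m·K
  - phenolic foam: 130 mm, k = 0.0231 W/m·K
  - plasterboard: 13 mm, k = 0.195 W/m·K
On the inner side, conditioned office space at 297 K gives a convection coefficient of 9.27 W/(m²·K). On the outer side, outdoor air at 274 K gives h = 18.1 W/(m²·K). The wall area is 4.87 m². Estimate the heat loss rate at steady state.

Using the resistance-network approach (series):
R_inner film = 1/(h_i·A) = 1/(9.27×4.87) = 0.02215 K/W
R_brass = L/(kA) = 0.0013/(111×4.87) = 2.405×10^-6 K/W
R_phenolic foam = L/(kA) = 0.13/(0.0231×4.87) = 1.156 K/W
R_plasterboard = L/(kA) = 0.013/(0.195×4.87) = 0.01369 K/W
R_outer film = 1/(h_o·A) = 1/(18.1×4.87) = 0.01134 K/W
R_total = 1.203 K/W
Q = ΔT / R_total = 23 / 1.203

Q ≈ 19.1 W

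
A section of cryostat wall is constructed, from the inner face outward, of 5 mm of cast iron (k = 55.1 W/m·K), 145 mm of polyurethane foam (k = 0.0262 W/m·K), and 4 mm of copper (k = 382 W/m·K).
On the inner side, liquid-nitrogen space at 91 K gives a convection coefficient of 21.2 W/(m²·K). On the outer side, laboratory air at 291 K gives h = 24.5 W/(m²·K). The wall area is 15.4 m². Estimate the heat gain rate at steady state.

Q ≈ 548 W

Thermal resistances in series:
R_inner film = 1/(h_i·A) = 1/(21.2×15.4) = 0.003063 K/W
R_cast iron = L/(kA) = 0.005/(55.1×15.4) = 5.892×10^-6 K/W
R_polyurethane foam = L/(kA) = 0.145/(0.0262×15.4) = 0.3594 K/W
R_copper = L/(kA) = 0.004/(382×15.4) = 6.799×10^-7 K/W
R_outer film = 1/(h_o·A) = 1/(24.5×15.4) = 0.00265 K/W
R_total = 0.3651 K/W
Q = ΔT / R_total = 200 / 0.3651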